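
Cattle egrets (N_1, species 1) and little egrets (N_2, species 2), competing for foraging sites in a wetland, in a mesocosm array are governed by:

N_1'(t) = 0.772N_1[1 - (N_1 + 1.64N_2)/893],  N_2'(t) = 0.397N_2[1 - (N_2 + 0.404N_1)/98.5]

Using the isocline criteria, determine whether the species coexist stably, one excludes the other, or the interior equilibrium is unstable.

Compare the nullcline intercepts: K1/α12 = 893/1.64 = 545 > K2 = 98.5; K2/α21 = 98.5/0.404 = 244 < K1 = 893.
Since the inequalities point opposite ways, species 1 can invade but species 2 cannot.

species 1 excludes species 2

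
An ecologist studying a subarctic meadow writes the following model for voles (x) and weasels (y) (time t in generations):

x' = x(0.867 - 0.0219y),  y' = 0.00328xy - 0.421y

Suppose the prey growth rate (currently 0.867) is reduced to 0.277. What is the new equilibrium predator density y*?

At the interior fixed point, setting dx/dt = 0 with x > 0 fixes y* = (prey growth rate)/(xy coefficient) — independent of the other coefficients.
With the change, y* = 0.277/0.0219 = 12.6; it falls from 39.6.

y* ≈ 12.6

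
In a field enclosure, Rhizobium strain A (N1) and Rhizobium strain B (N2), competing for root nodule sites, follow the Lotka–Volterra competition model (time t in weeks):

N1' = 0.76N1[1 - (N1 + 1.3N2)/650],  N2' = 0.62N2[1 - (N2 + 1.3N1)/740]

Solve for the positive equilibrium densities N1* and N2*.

Setting both brackets to zero gives the nullclines N1 + 1.3N2 = 650 and 1.3N1 + N2 = 740.
Substituting N2 = 740 - 1.3N1 into the first: N1(1 - 1.3·1.3) = 650 - 1.3·740.
So N1* = -312/-0.69 = 452, and then N2* = 740 - 1.3·452 = 152.

N1* ≈ 452, N2* ≈ 152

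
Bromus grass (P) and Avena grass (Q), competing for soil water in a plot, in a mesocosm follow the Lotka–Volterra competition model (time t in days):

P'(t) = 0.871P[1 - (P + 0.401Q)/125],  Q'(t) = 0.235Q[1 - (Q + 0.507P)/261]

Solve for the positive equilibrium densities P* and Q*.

Setting both brackets to zero gives the nullclines P + 0.401Q = 125 and 0.507P + Q = 261.
Substituting Q = 261 - 0.507P into the first: P(1 - 0.401·0.507) = 125 - 0.401·261.
So P* = 20.3/0.797 = 25.5, and then Q* = 261 - 0.507·25.5 = 248.

P* ≈ 25.5, Q* ≈ 248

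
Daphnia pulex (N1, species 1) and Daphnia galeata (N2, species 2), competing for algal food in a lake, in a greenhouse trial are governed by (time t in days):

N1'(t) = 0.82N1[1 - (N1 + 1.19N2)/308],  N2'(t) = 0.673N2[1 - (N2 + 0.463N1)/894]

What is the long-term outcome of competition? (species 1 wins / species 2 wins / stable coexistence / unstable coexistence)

species 2 excludes species 1

Compare the nullcline intercepts: K1/α12 = 308/1.19 = 259 < K2 = 894; K2/α21 = 894/0.463 = 1930 > K1 = 308.
Since the inequalities point opposite ways, species 2 can invade but species 1 cannot.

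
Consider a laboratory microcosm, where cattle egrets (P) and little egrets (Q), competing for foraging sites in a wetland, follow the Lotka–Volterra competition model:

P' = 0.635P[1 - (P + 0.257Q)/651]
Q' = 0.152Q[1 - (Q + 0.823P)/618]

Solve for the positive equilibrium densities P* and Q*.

Setting both brackets to zero gives the nullclines P + 0.257Q = 651 and 0.823P + Q = 618.
Substituting Q = 618 - 0.823P into the first: P(1 - 0.257·0.823) = 651 - 0.257·618.
So P* = 492/0.788 = 624, and then Q* = 618 - 0.823·624 = 104.

P* ≈ 624, Q* ≈ 104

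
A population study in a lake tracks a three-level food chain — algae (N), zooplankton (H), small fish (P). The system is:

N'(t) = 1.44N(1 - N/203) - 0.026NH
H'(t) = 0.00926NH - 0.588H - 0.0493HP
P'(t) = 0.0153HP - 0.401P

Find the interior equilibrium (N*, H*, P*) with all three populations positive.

N* ≈ 107, H* ≈ 26.2, P* ≈ 8.16

From dP/dt = 0: 0.0153H* = 0.401, so H* = 26.2.
From dN/dt = 0: 1.44(1 - N*/203) = 0.026·26.2, giving N* = 203·(1 - 0.473) = 107.
From dH/dt = 0: 0.00926·107 - 0.588 = 0.0493P*, so P* = 0.402/0.0493 = 8.16.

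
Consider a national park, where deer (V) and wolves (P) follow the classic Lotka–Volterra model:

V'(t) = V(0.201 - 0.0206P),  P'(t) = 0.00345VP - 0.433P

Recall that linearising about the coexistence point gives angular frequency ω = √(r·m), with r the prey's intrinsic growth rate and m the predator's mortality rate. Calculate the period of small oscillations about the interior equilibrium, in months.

Here r = 0.201 and m = 0.433, so r·m = 0.087.
ω = √0.087 = 0.295 per month, hence T = 2π/ω ≈ 21.3 months.

T ≈ 21.3 months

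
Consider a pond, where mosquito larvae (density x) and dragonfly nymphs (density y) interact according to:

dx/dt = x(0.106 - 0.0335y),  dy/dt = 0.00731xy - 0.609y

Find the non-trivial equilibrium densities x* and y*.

Set dy/dt = 0 with y > 0: 0.00731x - 0.609 = 0, so x* = 0.609/0.00731 = 83.3.
Set dx/dt = 0 with x > 0: 0.106 - 0.0335y = 0, so y* = 0.106/0.0335 = 3.16.

x* ≈ 83.3, y* ≈ 3.16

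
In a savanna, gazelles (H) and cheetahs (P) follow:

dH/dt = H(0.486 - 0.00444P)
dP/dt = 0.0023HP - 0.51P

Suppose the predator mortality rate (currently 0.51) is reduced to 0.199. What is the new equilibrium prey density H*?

H* ≈ 86.5

At the interior fixed point, setting dP/dt = 0 with P > 0 fixes H* = (predator death rate)/(HP coefficient) — independent of the other coefficients.
With the change, H* = 0.199/0.0023 = 86.5; it falls from 222.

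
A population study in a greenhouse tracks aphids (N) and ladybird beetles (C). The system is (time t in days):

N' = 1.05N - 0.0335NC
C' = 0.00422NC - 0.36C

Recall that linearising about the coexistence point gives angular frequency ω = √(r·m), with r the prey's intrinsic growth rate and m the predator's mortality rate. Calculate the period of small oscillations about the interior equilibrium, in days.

Here r = 1.05 and m = 0.36, so r·m = 0.378.
ω = √0.378 = 0.615 per day, hence T = 2π/ω ≈ 10.2 days.

T ≈ 10.2 days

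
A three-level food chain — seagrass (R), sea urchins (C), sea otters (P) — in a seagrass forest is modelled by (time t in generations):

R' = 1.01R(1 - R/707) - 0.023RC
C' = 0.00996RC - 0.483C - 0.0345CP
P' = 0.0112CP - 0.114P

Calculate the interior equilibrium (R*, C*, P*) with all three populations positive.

R* ≈ 543, C* ≈ 10.2, P* ≈ 143

From dP/dt = 0: 0.0112C* = 0.114, so C* = 10.2.
From dR/dt = 0: 1.01(1 - R*/707) = 0.023·10.2, giving R* = 707·(1 - 0.232) = 543.
From dC/dt = 0: 0.00996·543 - 0.483 = 0.0345P*, so P* = 4.93/0.0345 = 143.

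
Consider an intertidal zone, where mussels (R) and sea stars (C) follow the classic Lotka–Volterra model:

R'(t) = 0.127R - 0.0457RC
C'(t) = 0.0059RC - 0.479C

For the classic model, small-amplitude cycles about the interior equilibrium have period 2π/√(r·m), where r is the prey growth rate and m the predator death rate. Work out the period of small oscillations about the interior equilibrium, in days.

Here r = 0.127 and m = 0.479, so r·m = 0.0608.
ω = √0.0608 = 0.247 per day, hence T = 2π/ω ≈ 25.5 days.

T ≈ 25.5 days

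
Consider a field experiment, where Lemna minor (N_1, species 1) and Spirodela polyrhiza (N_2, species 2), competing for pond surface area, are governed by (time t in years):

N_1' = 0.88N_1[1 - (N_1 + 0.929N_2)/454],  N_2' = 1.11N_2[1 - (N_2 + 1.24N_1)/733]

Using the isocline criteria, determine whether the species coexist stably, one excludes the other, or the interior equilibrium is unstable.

Compare the nullcline intercepts: K1/α12 = 454/0.929 = 489 < K2 = 733; K2/α21 = 733/1.24 = 591 > K1 = 454.
Since the inequalities point opposite ways, species 2 can invade but species 1 cannot.

species 2 excludes species 1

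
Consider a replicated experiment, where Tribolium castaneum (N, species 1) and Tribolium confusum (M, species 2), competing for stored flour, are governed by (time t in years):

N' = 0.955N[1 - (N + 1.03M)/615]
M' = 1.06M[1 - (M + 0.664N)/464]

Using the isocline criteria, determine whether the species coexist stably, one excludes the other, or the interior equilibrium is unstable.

stable coexistence

Compare the nullcline intercepts: K1/α12 = 615/1.03 = 597 > K2 = 464; K2/α21 = 464/0.664 = 699 > K1 = 615.
Since both inequalities hold, each species can invade when rare, so the interior equilibrium is stable.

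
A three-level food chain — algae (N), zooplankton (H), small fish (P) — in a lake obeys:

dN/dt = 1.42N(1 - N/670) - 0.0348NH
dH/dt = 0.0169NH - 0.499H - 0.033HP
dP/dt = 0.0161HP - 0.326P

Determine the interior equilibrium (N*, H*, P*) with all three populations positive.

From dP/dt = 0: 0.0161H* = 0.326, so H* = 20.2.
From dN/dt = 0: 1.42(1 - N*/670) = 0.0348·20.2, giving N* = 670·(1 - 0.496) = 338.
From dH/dt = 0: 0.0169·338 - 0.499 = 0.033P*, so P* = 5.21/0.033 = 158.

N* ≈ 338, H* ≈ 20.2, P* ≈ 158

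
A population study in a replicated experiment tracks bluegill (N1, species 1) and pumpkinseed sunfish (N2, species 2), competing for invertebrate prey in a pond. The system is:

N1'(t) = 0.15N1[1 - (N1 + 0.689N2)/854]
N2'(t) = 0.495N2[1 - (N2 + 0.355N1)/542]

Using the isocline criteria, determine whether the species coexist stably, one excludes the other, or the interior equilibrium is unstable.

Compare the nullcline intercepts: K1/α12 = 854/0.689 = 1240 > K2 = 542; K2/α21 = 542/0.355 = 1530 > K1 = 854.
Since both inequalities hold, each species can invade when rare, so the interior equilibrium is stable.

stable coexistence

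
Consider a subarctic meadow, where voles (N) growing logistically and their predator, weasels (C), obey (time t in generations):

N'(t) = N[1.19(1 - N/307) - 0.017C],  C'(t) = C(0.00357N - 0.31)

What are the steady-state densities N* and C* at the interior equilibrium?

From dC/dt = 0 with C > 0: 0.00357N* = 0.31, so N* = 86.8.
Substitute into dN/dt = 0: 1.19(1 - 86.8/307) = 0.017C*.
The bracket is 0.717, giving C* = 0.853/0.017 = 50.2.

N* ≈ 86.8, C* ≈ 50.2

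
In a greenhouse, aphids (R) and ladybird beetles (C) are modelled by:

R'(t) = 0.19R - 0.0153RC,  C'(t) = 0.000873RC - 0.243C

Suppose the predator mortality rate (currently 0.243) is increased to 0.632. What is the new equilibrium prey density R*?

R* ≈ 724

At the interior fixed point, setting dC/dt = 0 with C > 0 fixes R* = (predator death rate)/(RC coefficient) — independent of the other coefficients.
With the change, R* = 0.632/0.000873 = 724; it rises from 278.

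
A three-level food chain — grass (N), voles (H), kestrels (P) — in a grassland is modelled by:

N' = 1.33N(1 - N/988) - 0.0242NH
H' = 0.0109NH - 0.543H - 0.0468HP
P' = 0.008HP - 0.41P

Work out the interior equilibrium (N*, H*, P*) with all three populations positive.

From dP/dt = 0: 0.008H* = 0.41, so H* = 51.2.
From dN/dt = 0: 1.33(1 - N*/988) = 0.0242·51.2, giving N* = 988·(1 - 0.933) = 66.7.
From dH/dt = 0: 0.0109·66.7 - 0.543 = 0.0468P*, so P* = 0.184/0.0468 = 3.93.

N* ≈ 66.7, H* ≈ 51.2, P* ≈ 3.93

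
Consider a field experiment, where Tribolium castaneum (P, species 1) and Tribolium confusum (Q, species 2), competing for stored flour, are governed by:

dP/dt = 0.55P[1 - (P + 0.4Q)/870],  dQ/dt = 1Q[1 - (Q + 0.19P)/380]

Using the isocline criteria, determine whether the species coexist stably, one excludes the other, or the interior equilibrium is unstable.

stable coexistence

Compare the nullcline intercepts: K1/α12 = 870/0.4 = 2180 > K2 = 380; K2/α21 = 380/0.19 = 2000 > K1 = 870.
Since both inequalities hold, each species can invade when rare, so the interior equilibrium is stable.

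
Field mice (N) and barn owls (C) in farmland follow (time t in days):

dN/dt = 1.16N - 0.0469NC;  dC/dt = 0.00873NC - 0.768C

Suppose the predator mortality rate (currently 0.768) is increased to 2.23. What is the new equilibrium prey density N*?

At the interior fixed point, setting dC/dt = 0 with C > 0 fixes N* = (predator death rate)/(NC coefficient) — independent of the other coefficients.
With the change, N* = 2.23/0.00873 = 255; it rises from 88.

N* ≈ 255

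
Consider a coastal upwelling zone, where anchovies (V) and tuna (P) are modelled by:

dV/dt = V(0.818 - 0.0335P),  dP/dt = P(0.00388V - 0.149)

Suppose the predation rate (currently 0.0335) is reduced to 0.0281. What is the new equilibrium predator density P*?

P* ≈ 29.1

At the interior fixed point, setting dV/dt = 0 with V > 0 fixes P* = (prey growth rate)/(VP coefficient) — independent of the other coefficients.
With the change, P* = 0.818/0.0281 = 29.1; it rises from 24.4.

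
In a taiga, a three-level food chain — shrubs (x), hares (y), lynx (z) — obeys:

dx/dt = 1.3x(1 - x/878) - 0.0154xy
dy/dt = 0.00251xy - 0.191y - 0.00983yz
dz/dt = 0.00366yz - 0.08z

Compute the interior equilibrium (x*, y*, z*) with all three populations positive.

x* ≈ 651, y* ≈ 21.9, z* ≈ 147

From dz/dt = 0: 0.00366y* = 0.08, so y* = 21.9.
From dx/dt = 0: 1.3(1 - x*/878) = 0.0154·21.9, giving x* = 878·(1 - 0.259) = 651.
From dy/dt = 0: 0.00251·651 - 0.191 = 0.00983z*, so z* = 1.44/0.00983 = 147.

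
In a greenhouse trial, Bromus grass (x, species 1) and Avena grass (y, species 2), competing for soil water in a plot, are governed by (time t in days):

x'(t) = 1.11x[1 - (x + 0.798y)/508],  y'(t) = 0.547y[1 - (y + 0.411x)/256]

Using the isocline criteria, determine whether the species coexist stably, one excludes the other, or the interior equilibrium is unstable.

stable coexistence

Compare the nullcline intercepts: K1/α12 = 508/0.798 = 637 > K2 = 256; K2/α21 = 256/0.411 = 623 > K1 = 508.
Since both inequalities hold, each species can invade when rare, so the interior equilibrium is stable.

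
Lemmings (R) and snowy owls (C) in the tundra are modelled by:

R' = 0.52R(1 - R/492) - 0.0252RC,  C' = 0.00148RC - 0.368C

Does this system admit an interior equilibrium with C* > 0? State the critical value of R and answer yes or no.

The predator equation gives dC/dt > 0 only when R > 0.368/0.00148 = 249.
Without the predator, R → K = 492. Since 492 > 249, the predator can invade and persist.

Threshold R = 249; K > 249, so yes, the predator persists.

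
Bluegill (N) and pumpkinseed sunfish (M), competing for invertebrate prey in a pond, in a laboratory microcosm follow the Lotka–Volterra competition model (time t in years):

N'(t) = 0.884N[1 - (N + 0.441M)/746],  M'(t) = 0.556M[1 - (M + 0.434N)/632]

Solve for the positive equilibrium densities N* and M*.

Setting both brackets to zero gives the nullclines N + 0.441M = 746 and 0.434N + M = 632.
Substituting M = 632 - 0.434N into the first: N(1 - 0.441·0.434) = 746 - 0.441·632.
So N* = 467/0.809 = 578, and then M* = 632 - 0.434·578 = 381.

N* ≈ 578, M* ≈ 381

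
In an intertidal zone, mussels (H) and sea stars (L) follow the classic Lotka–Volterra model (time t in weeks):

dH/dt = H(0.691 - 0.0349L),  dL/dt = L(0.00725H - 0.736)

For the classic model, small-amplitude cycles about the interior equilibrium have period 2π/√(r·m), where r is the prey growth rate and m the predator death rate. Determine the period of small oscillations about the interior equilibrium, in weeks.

T ≈ 8.81 weeks

Here r = 0.691 and m = 0.736, so r·m = 0.509.
ω = √0.509 = 0.713 per week, hence T = 2π/ω ≈ 8.81 weeks.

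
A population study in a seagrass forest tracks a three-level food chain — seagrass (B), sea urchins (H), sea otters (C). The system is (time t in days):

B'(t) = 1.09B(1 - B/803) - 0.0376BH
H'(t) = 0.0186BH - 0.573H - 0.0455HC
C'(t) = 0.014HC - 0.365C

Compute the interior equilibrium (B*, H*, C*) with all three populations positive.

B* ≈ 80.8, H* ≈ 26.1, C* ≈ 20.4

From dC/dt = 0: 0.014H* = 0.365, so H* = 26.1.
From dB/dt = 0: 1.09(1 - B*/803) = 0.0376·26.1, giving B* = 803·(1 - 0.899) = 80.8.
From dH/dt = 0: 0.0186·80.8 - 0.573 = 0.0455C*, so C* = 0.93/0.0455 = 20.4.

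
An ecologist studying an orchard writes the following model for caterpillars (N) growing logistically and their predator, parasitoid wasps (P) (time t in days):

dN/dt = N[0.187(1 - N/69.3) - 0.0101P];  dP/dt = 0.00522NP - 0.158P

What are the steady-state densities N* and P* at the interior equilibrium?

From dP/dt = 0 with P > 0: 0.00522N* = 0.158, so N* = 30.3.
Substitute into dN/dt = 0: 0.187(1 - 30.3/69.3) = 0.0101P*.
The bracket is 0.563, giving P* = 0.105/0.0101 = 10.4.

N* ≈ 30.3, P* ≈ 10.4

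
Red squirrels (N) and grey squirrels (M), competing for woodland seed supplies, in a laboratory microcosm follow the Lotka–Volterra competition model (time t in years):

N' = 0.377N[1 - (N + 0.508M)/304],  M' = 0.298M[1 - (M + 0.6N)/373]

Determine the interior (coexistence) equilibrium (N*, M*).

N* ≈ 165, M* ≈ 274

Setting both brackets to zero gives the nullclines N + 0.508M = 304 and 0.6N + M = 373.
Substituting M = 373 - 0.6N into the first: N(1 - 0.508·0.6) = 304 - 0.508·373.
So N* = 115/0.695 = 165, and then M* = 373 - 0.6·165 = 274.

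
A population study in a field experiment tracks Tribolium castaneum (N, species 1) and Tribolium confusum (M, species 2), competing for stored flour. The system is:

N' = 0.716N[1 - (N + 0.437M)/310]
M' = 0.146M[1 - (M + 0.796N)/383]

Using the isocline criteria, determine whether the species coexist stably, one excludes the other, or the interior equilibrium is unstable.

Compare the nullcline intercepts: K1/α12 = 310/0.437 = 709 > K2 = 383; K2/α21 = 383/0.796 = 481 > K1 = 310.
Since both inequalities hold, each species can invade when rare, so the interior equilibrium is stable.

stable coexistence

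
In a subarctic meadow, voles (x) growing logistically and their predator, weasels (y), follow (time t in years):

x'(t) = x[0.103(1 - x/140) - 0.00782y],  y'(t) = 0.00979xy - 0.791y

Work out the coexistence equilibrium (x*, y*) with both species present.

From dy/dt = 0 with y > 0: 0.00979x* = 0.791, so x* = 80.8.
Substitute into dx/dt = 0: 0.103(1 - 80.8/140) = 0.00782y*.
The bracket is 0.423, giving y* = 0.0436/0.00782 = 5.57.

x* ≈ 80.8, y* ≈ 5.57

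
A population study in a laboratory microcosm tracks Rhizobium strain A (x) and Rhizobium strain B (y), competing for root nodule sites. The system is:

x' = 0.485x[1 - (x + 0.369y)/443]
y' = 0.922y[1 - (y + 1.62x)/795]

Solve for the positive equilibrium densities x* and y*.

Setting both brackets to zero gives the nullclines x + 0.369y = 443 and 1.62x + y = 795.
Substituting y = 795 - 1.62x into the first: x(1 - 0.369·1.62) = 443 - 0.369·795.
So x* = 150/0.402 = 372, and then y* = 795 - 1.62·372 = 192.

x* ≈ 372, y* ≈ 192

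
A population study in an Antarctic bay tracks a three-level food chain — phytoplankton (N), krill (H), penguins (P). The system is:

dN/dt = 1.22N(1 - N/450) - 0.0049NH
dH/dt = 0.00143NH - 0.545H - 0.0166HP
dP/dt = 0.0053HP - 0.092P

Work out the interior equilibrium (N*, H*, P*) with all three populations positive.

N* ≈ 419, H* ≈ 17.4, P* ≈ 3.23

From dP/dt = 0: 0.0053H* = 0.092, so H* = 17.4.
From dN/dt = 0: 1.22(1 - N*/450) = 0.0049·17.4, giving N* = 450·(1 - 0.0697) = 419.
From dH/dt = 0: 0.00143·419 - 0.545 = 0.0166P*, so P* = 0.0536/0.0166 = 3.23.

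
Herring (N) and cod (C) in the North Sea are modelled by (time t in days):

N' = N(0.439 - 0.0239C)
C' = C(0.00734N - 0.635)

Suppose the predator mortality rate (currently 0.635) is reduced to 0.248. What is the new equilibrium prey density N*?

N* ≈ 33.8

At the interior fixed point, setting dC/dt = 0 with C > 0 fixes N* = (predator death rate)/(NC coefficient) — independent of the other coefficients.
With the change, N* = 0.248/0.00734 = 33.8; it falls from 86.5.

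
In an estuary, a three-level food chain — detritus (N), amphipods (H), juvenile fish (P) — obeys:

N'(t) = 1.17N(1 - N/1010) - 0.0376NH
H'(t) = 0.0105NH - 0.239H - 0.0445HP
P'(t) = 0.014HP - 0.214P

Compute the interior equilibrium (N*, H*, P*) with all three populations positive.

From dP/dt = 0: 0.014H* = 0.214, so H* = 15.3.
From dN/dt = 0: 1.17(1 - N*/1010) = 0.0376·15.3, giving N* = 1010·(1 - 0.491) = 514.
From dH/dt = 0: 0.0105·514 - 0.239 = 0.0445P*, so P* = 5.16/0.0445 = 116.

N* ≈ 514, H* ≈ 15.3, P* ≈ 116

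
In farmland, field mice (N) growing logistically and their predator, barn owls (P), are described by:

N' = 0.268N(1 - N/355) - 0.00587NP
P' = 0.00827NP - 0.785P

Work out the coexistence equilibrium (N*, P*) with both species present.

From dP/dt = 0 with P > 0: 0.00827N* = 0.785, so N* = 94.9.
Substitute into dN/dt = 0: 0.268(1 - 94.9/355) = 0.00587P*.
The bracket is 0.733, giving P* = 0.196/0.00587 = 33.4.

N* ≈ 94.9, P* ≈ 33.4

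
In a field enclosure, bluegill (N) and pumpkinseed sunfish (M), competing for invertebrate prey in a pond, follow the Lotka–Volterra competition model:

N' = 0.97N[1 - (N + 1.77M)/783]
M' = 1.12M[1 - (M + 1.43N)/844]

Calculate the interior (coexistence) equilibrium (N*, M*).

Setting both brackets to zero gives the nullclines N + 1.77M = 783 and 1.43N + M = 844.
Substituting M = 844 - 1.43N into the first: N(1 - 1.77·1.43) = 783 - 1.77·844.
So N* = -711/-1.53 = 464, and then M* = 844 - 1.43·464 = 180.

N* ≈ 464, M* ≈ 180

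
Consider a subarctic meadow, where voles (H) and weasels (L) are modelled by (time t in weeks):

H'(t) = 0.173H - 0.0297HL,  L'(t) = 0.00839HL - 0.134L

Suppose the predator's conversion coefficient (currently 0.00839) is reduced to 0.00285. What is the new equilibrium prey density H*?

At the interior fixed point, setting dL/dt = 0 with L > 0 fixes H* = (predator death rate)/(HL coefficient) — independent of the other coefficients.
With the change, H* = 0.134/0.00285 = 47; it rises from 16.

H* ≈ 47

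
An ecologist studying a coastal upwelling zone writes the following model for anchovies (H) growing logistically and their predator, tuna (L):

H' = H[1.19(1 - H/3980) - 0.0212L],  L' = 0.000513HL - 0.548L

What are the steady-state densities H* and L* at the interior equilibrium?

H* ≈ 1070, L* ≈ 41.1

From dL/dt = 0 with L > 0: 0.000513H* = 0.548, so H* = 1070.
Substitute into dH/dt = 0: 1.19(1 - 1070/3980) = 0.0212L*.
The bracket is 0.732, giving L* = 0.871/0.0212 = 41.1.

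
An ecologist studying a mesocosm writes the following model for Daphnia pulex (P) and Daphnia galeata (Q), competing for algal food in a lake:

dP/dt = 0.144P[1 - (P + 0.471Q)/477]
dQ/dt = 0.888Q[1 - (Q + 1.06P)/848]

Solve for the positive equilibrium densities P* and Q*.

P* ≈ 155, Q* ≈ 684

Setting both brackets to zero gives the nullclines P + 0.471Q = 477 and 1.06P + Q = 848.
Substituting Q = 848 - 1.06P into the first: P(1 - 0.471·1.06) = 477 - 0.471·848.
So P* = 77.6/0.501 = 155, and then Q* = 848 - 1.06·155 = 684.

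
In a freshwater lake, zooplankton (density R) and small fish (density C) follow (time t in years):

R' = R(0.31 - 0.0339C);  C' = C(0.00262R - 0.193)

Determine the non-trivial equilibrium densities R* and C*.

Set dC/dt = 0 with C > 0: 0.00262R - 0.193 = 0, so R* = 0.193/0.00262 = 73.7.
Set dR/dt = 0 with R > 0: 0.31 - 0.0339C = 0, so C* = 0.31/0.0339 = 9.14.

R* ≈ 73.7, C* ≈ 9.14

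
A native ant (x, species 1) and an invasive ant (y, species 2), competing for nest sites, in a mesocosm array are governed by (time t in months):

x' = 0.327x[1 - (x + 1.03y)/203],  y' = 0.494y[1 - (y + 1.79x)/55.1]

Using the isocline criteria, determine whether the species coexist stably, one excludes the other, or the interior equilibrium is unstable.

species 1 excludes species 2

Compare the nullcline intercepts: K1/α12 = 203/1.03 = 197 > K2 = 55.1; K2/α21 = 55.1/1.79 = 30.8 < K1 = 203.
Since the inequalities point opposite ways, species 1 can invade but species 2 cannot.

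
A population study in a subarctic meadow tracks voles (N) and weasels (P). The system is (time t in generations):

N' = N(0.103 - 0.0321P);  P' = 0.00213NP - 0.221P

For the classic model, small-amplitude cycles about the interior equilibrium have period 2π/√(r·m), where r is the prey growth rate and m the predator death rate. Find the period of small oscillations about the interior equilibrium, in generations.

T ≈ 41.6 generations

Here r = 0.103 and m = 0.221, so r·m = 0.0228.
ω = √0.0228 = 0.151 per generation, hence T = 2π/ω ≈ 41.6 generations.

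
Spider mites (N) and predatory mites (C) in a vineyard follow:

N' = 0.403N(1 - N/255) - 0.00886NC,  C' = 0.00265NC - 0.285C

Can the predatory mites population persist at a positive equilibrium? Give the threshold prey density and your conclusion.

Threshold N = 108; K > 108, so yes, the predator persists.

The predator equation gives dC/dt > 0 only when N > 0.285/0.00265 = 108.
Without the predator, N → K = 255. Since 255 > 108, the predator can invade and persist.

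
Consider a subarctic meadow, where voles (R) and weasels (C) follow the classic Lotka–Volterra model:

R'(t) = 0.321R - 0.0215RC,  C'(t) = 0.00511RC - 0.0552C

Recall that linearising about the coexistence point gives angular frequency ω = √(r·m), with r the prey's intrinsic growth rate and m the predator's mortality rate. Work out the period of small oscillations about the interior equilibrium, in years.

T ≈ 47.2 years

Here r = 0.321 and m = 0.0552, so r·m = 0.0177.
ω = √0.0177 = 0.133 per year, hence T = 2π/ω ≈ 47.2 years.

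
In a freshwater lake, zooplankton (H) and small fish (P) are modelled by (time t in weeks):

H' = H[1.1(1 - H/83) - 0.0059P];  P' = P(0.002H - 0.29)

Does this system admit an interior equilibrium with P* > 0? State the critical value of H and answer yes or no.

Threshold H = 145; K < 145, so no, the predator goes extinct.

The predator equation gives dP/dt > 0 only when H > 0.29/0.002 = 145.
Without the predator, H → K = 83. Since 83 < 145, the predator cannot invade.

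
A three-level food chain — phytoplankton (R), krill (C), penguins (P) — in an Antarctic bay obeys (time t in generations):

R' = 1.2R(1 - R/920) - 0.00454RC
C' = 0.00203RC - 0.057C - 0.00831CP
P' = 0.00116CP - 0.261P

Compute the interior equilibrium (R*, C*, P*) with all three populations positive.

R* ≈ 137, C* ≈ 225, P* ≈ 26.6

From dP/dt = 0: 0.00116C* = 0.261, so C* = 225.
From dR/dt = 0: 1.2(1 - R*/920) = 0.00454·225, giving R* = 920·(1 - 0.851) = 137.
From dC/dt = 0: 0.00203·137 - 0.057 = 0.00831P*, so P* = 0.221/0.00831 = 26.6.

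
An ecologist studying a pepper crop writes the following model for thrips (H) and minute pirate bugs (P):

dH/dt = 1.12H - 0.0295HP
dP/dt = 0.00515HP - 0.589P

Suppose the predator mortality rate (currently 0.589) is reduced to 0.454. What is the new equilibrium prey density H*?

At the interior fixed point, setting dP/dt = 0 with P > 0 fixes H* = (predator death rate)/(HP coefficient) — independent of the other coefficients.
With the change, H* = 0.454/0.00515 = 88.2; it falls from 114.

H* ≈ 88.2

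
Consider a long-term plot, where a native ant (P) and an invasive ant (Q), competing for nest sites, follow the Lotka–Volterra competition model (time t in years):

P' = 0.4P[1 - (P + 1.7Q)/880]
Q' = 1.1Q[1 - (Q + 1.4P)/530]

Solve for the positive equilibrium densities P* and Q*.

P* ≈ 15.2, Q* ≈ 509

Setting both brackets to zero gives the nullclines P + 1.7Q = 880 and 1.4P + Q = 530.
Substituting Q = 530 - 1.4P into the first: P(1 - 1.7·1.4) = 880 - 1.7·530.
So P* = -21/-1.38 = 15.2, and then Q* = 530 - 1.4·15.2 = 509.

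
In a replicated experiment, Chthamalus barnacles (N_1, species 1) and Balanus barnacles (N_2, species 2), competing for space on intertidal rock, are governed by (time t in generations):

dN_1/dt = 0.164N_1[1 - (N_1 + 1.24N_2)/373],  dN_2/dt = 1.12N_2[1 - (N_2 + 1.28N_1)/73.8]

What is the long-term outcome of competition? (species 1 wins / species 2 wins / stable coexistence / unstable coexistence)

species 1 excludes species 2

Compare the nullcline intercepts: K1/α12 = 373/1.24 = 301 > K2 = 73.8; K2/α21 = 73.8/1.28 = 57.7 < K1 = 373.
Since the inequalities point opposite ways, species 1 can invade but species 2 cannot.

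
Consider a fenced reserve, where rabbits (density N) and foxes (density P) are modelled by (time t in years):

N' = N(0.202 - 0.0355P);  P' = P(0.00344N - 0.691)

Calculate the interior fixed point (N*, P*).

N* ≈ 201, P* ≈ 5.69

Set dP/dt = 0 with P > 0: 0.00344N - 0.691 = 0, so N* = 0.691/0.00344 = 201.
Set dN/dt = 0 with N > 0: 0.202 - 0.0355P = 0, so P* = 0.202/0.0355 = 5.69.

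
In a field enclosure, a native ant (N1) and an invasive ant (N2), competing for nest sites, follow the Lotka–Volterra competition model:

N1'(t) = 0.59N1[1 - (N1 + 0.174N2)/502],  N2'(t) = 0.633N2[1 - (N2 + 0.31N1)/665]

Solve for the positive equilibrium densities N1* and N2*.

N1* ≈ 408, N2* ≈ 538

Setting both brackets to zero gives the nullclines N1 + 0.174N2 = 502 and 0.31N1 + N2 = 665.
Substituting N2 = 665 - 0.31N1 into the first: N1(1 - 0.174·0.31) = 502 - 0.174·665.
So N1* = 386/0.946 = 408, and then N2* = 665 - 0.31·408 = 538.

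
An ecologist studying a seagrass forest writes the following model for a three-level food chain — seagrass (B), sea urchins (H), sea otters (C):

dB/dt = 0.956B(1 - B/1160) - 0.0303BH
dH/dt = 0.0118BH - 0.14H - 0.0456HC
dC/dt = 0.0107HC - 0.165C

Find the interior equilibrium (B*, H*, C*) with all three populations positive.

B* ≈ 593, H* ≈ 15.4, C* ≈ 150

From dC/dt = 0: 0.0107H* = 0.165, so H* = 15.4.
From dB/dt = 0: 0.956(1 - B*/1160) = 0.0303·15.4, giving B* = 1160·(1 - 0.489) = 593.
From dH/dt = 0: 0.0118·593 - 0.14 = 0.0456C*, so C* = 6.86/0.0456 = 150.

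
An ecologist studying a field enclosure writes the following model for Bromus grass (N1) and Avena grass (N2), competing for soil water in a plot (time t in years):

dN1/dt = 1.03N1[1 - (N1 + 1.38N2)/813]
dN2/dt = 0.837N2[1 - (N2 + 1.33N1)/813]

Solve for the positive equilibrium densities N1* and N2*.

N1* ≈ 370, N2* ≈ 321

Setting both brackets to zero gives the nullclines N1 + 1.38N2 = 813 and 1.33N1 + N2 = 813.
Substituting N2 = 813 - 1.33N1 into the first: N1(1 - 1.38·1.33) = 813 - 1.38·813.
So N1* = -309/-0.835 = 370, and then N2* = 813 - 1.33·370 = 321.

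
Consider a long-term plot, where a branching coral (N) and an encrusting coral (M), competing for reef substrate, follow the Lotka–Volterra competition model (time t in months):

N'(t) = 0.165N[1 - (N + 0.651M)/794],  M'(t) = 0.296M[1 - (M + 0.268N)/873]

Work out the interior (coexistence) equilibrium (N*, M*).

N* ≈ 273, M* ≈ 800

Setting both brackets to zero gives the nullclines N + 0.651M = 794 and 0.268N + M = 873.
Substituting M = 873 - 0.268N into the first: N(1 - 0.651·0.268) = 794 - 0.651·873.
So N* = 226/0.826 = 273, and then M* = 873 - 0.268·273 = 800.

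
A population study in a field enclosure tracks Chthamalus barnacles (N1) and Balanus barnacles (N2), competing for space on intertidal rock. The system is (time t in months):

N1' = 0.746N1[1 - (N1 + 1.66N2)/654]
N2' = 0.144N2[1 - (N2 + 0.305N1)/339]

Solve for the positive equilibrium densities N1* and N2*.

Setting both brackets to zero gives the nullclines N1 + 1.66N2 = 654 and 0.305N1 + N2 = 339.
Substituting N2 = 339 - 0.305N1 into the first: N1(1 - 1.66·0.305) = 654 - 1.66·339.
So N1* = 91.3/0.494 = 185, and then N2* = 339 - 0.305·185 = 283.

N1* ≈ 185, N2* ≈ 283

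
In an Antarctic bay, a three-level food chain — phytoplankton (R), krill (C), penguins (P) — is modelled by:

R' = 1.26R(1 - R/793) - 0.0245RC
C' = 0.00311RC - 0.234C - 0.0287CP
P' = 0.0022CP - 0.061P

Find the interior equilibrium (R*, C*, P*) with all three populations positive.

R* ≈ 365, C* ≈ 27.7, P* ≈ 31.4

From dP/dt = 0: 0.0022C* = 0.061, so C* = 27.7.
From dR/dt = 0: 1.26(1 - R*/793) = 0.0245·27.7, giving R* = 793·(1 - 0.539) = 365.
From dC/dt = 0: 0.00311·365 - 0.234 = 0.0287P*, so P* = 0.903/0.0287 = 31.4.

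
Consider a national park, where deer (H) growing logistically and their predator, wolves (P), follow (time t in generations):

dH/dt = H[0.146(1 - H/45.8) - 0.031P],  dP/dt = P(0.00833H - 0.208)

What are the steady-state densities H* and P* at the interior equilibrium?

From dP/dt = 0 with P > 0: 0.00833H* = 0.208, so H* = 25.
Substitute into dH/dt = 0: 0.146(1 - 25/45.8) = 0.031P*.
The bracket is 0.455, giving P* = 0.0664/0.031 = 2.14.

H* ≈ 25, P* ≈ 2.14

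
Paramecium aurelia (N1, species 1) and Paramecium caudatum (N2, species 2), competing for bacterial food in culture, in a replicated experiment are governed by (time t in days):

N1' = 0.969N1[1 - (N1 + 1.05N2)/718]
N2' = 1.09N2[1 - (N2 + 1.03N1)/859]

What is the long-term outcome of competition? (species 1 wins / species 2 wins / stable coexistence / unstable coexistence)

Compare the nullcline intercepts: K1/α12 = 718/1.05 = 684 < K2 = 859; K2/α21 = 859/1.03 = 834 > K1 = 718.
Since the inequalities point opposite ways, species 2 can invade but species 1 cannot.

species 2 excludes species 1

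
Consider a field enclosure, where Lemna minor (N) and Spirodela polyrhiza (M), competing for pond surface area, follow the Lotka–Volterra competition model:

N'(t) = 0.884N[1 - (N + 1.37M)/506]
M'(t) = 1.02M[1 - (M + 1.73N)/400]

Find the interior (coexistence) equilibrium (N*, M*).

N* ≈ 30.7, M* ≈ 347

Setting both brackets to zero gives the nullclines N + 1.37M = 506 and 1.73N + M = 400.
Substituting M = 400 - 1.73N into the first: N(1 - 1.37·1.73) = 506 - 1.37·400.
So N* = -42/-1.37 = 30.7, and then M* = 400 - 1.73·30.7 = 347.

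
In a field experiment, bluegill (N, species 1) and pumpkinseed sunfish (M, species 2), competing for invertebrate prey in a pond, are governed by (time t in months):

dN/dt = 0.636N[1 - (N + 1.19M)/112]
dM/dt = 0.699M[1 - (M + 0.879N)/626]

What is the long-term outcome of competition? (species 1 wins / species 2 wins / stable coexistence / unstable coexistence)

species 2 excludes species 1

Compare the nullcline intercepts: K1/α12 = 112/1.19 = 94.1 < K2 = 626; K2/α21 = 626/0.879 = 712 > K1 = 112.
Since the inequalities point opposite ways, species 2 can invade but species 1 cannot.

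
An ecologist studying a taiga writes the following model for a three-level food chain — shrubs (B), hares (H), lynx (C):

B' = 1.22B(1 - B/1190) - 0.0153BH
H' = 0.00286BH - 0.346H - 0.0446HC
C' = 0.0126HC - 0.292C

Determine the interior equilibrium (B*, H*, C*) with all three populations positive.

B* ≈ 844, H* ≈ 23.2, C* ≈ 46.4

From dC/dt = 0: 0.0126H* = 0.292, so H* = 23.2.
From dB/dt = 0: 1.22(1 - B*/1190) = 0.0153·23.2, giving B* = 1190·(1 - 0.291) = 844.
From dH/dt = 0: 0.00286·844 - 0.346 = 0.0446C*, so C* = 2.07/0.0446 = 46.4.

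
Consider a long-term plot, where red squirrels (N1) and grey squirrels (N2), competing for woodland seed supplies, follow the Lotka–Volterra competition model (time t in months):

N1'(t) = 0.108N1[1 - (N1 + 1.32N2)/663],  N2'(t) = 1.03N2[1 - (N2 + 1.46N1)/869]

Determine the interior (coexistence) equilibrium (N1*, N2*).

Setting both brackets to zero gives the nullclines N1 + 1.32N2 = 663 and 1.46N1 + N2 = 869.
Substituting N2 = 869 - 1.46N1 into the first: N1(1 - 1.32·1.46) = 663 - 1.32·869.
So N1* = -484/-0.927 = 522, and then N2* = 869 - 1.46·522 = 107.

N1* ≈ 522, N2* ≈ 107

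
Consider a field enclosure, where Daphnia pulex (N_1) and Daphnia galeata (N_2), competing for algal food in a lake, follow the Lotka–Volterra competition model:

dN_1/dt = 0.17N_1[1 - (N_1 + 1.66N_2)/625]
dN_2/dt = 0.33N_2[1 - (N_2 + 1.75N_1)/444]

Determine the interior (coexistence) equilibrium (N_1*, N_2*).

Setting both brackets to zero gives the nullclines N_1 + 1.66N_2 = 625 and 1.75N_1 + N_2 = 444.
Substituting N_2 = 444 - 1.75N_1 into the first: N_1(1 - 1.66·1.75) = 625 - 1.66·444.
So N_1* = -112/-1.9 = 58.8, and then N_2* = 444 - 1.75·58.8 = 341.

N_1* ≈ 58.8, N_2* ≈ 341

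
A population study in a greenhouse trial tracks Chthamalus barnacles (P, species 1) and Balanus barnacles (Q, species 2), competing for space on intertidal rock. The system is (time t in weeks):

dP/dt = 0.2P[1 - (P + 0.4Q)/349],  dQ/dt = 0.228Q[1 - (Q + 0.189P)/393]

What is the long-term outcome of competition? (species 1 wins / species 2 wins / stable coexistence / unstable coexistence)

stable coexistence

Compare the nullcline intercepts: K1/α12 = 349/0.4 = 872 > K2 = 393; K2/α21 = 393/0.189 = 2080 > K1 = 349.
Since both inequalities hold, each species can invade when rare, so the interior equilibrium is stable.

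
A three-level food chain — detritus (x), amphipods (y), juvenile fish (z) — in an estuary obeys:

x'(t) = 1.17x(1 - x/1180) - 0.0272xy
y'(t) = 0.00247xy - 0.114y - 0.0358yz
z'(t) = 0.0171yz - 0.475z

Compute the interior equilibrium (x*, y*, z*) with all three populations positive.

x* ≈ 418, y* ≈ 27.8, z* ≈ 25.7

From dz/dt = 0: 0.0171y* = 0.475, so y* = 27.8.
From dx/dt = 0: 1.17(1 - x*/1180) = 0.0272·27.8, giving x* = 1180·(1 - 0.646) = 418.
From dy/dt = 0: 0.00247·418 - 0.114 = 0.0358z*, so z* = 0.918/0.0358 = 25.7.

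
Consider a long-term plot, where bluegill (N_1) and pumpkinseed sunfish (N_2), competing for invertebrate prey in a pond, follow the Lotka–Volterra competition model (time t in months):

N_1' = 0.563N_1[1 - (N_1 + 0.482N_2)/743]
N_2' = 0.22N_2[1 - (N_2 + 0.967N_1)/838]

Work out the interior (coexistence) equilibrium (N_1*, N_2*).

Setting both brackets to zero gives the nullclines N_1 + 0.482N_2 = 743 and 0.967N_1 + N_2 = 838.
Substituting N_2 = 838 - 0.967N_1 into the first: N_1(1 - 0.482·0.967) = 743 - 0.482·838.
So N_1* = 339/0.534 = 635, and then N_2* = 838 - 0.967·635 = 224.

N_1* ≈ 635, N_2* ≈ 224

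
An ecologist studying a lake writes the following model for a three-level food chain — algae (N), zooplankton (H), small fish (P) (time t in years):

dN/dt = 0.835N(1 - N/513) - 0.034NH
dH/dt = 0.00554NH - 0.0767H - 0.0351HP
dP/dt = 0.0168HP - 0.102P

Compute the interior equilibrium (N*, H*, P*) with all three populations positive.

From dP/dt = 0: 0.0168H* = 0.102, so H* = 6.07.
From dN/dt = 0: 0.835(1 - N*/513) = 0.034·6.07, giving N* = 513·(1 - 0.247) = 386.
From dH/dt = 0: 0.00554·386 - 0.0767 = 0.0351P*, so P* = 2.06/0.0351 = 58.8.

N* ≈ 386, H* ≈ 6.07, P* ≈ 58.8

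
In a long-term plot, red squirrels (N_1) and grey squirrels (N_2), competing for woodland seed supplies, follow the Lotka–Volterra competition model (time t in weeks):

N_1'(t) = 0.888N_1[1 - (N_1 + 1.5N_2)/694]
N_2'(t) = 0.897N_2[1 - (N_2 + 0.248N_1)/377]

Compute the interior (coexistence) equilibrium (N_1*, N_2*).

Setting both brackets to zero gives the nullclines N_1 + 1.5N_2 = 694 and 0.248N_1 + N_2 = 377.
Substituting N_2 = 377 - 0.248N_1 into the first: N_1(1 - 1.5·0.248) = 694 - 1.5·377.
So N_1* = 128/0.628 = 205, and then N_2* = 377 - 0.248·205 = 326.

N_1* ≈ 205, N_2* ≈ 326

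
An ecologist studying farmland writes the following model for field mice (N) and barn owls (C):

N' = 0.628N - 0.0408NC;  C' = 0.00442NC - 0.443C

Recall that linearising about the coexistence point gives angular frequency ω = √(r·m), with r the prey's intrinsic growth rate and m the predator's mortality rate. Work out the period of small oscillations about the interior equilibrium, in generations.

T ≈ 11.9 generations

Here r = 0.628 and m = 0.443, so r·m = 0.278.
ω = √0.278 = 0.527 per generation, hence T = 2π/ω ≈ 11.9 generations.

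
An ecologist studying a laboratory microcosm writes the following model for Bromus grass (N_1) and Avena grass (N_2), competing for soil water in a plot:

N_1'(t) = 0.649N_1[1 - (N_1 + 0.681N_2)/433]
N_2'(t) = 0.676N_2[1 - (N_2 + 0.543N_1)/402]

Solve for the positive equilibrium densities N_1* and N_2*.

N_1* ≈ 253, N_2* ≈ 265

Setting both brackets to zero gives the nullclines N_1 + 0.681N_2 = 433 and 0.543N_1 + N_2 = 402.
Substituting N_2 = 402 - 0.543N_1 into the first: N_1(1 - 0.681·0.543) = 433 - 0.681·402.
So N_1* = 159/0.63 = 253, and then N_2* = 402 - 0.543·253 = 265.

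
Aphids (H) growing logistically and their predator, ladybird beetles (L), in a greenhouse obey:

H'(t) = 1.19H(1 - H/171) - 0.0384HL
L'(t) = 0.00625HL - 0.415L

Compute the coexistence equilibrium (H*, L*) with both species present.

H* ≈ 66.4, L* ≈ 19

From dL/dt = 0 with L > 0: 0.00625H* = 0.415, so H* = 66.4.
Substitute into dH/dt = 0: 1.19(1 - 66.4/171) = 0.0384L*.
The bracket is 0.612, giving L* = 0.728/0.0384 = 19.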